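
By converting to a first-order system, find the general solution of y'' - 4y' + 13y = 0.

y(t) = C_1e^(2t)cos(3t) + C_2e^(2t)sin(3t)

Let x_1 = y, x_2 = y'. Then x_1' = x_2 and x_2' = -13x_1 + 4x_2.
A = [[0,1],[-13,4]]; det(A-λI) = λ^2 - 4λ + 13.
Eigenvalues λ = 2 ± 3i.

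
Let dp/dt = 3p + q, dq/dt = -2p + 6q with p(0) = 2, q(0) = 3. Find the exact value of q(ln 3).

A = [[3,1],[-2,6]]; eigenvalues λ = 5, 4.
Eigenvectors: (1,2) for λ=5, (1,1) for λ=4.
From the initial condition, c_1 = 1, c_2 = 1.
q(ln 3) = (1)(3^5)(2) + (1)(3^4)(1) = 567.

567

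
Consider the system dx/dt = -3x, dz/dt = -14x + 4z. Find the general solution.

Coefficient matrix A = [[-3, 0], [-14, 4]].
Characteristic polynomial det(A - λI) = λ^2 - λ - 12 = 0.
Eigenvalues λ = -3, 4.
For λ=-3: (A-λI) row 2 is [-14, 7], so an eigenvector is (-1, -2).
For λ=4: (A-λI) row 1 is [-7, 0], so an eigenvector is (0, 1).
General solution: c_1e^(-3t)(-1,-2) + c_2e^(4t)(0,1).

x(t) = -c_1e^(-3t), z(t) = -2c_1e^(-3t) + c_2e^(4t)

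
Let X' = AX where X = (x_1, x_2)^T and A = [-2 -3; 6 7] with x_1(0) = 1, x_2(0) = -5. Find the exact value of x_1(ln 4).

1012

A = [[-2,-3],[6,7]]; eigenvalues λ = 1, 4.
Eigenvectors: (1,-1) for λ=1, (-1,2) for λ=4.
From the initial condition, c_1 = -3, c_2 = -4.
x_1(ln 4) = (-3)(4^1)(1) + (-4)(4^4)(-1) = 1012.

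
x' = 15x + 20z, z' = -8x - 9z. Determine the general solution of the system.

Coefficient matrix A = [[15, 20], [-8, -9]].
Characteristic polynomial det(A - λI) = λ^2 - 6λ + 25 = 0.
Eigenvalues λ = 3 ± 4i (complex conjugate pair).
For λ=3+4i: an eigenvector is (2,-1) - i(1,-1) = (2 - i, -1 + i).
A real fundamental pair from Re and Im of e^((3+4i)t)v: X_1 = e^(3t)(cos(4t)·(2,-1) + sin(4t)·(1,-1)), X_2 = e^(3t)(sin(4t)·(2,-1) - cos(4t)·(1,-1)).
General solution: c_1X_1 + c_2X_2.

x(t) = c_1e^(3t)sin(4t) + 2c_1e^(3t)cos(4t) + 2c_2e^(3t)sin(4t) - c_2e^(3t)cos(4t), z(t) = -c_1e^(3t)sin(4t) - c_1e^(3t)cos(4t) - c_2e^(3t)sin(4t) + c_2e^(3t)cos(4t)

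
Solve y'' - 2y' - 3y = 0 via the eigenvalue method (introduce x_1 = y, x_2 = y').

y(t) = K_1e^(3t) + K_2e^(-t)

Let x_1 = y, x_2 = y'. Then x_1' = x_2 and x_2' = 3x_1 + 2x_2.
A = [[0,1],[3,2]]; det(A-λI) = λ^2 - 2λ - 3.
Eigenvalues λ = 3, -1 with eigenvectors (1,3), (1,-1).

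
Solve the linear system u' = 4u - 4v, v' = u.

u(t) = -2K_1e^(2t) - 2K_2te^(2t) - 3K_2e^(2t), v(t) = -K_1e^(2t) - K_2te^(2t) - K_2e^(2t)

Coefficient matrix A = [[4, -4], [1, 0]].
Characteristic polynomial det(A - λI) = λ^2 - 4λ + 4 = 0.
Single eigenvalue λ = 2 with algebraic multiplicity 2.
Eigenvector v = (-2,-1); generalized eigenvector w with (A-λI)w=v is (-3,-1).
General solution: e^(2t)[K_1·v + K_2·(t·v + w)].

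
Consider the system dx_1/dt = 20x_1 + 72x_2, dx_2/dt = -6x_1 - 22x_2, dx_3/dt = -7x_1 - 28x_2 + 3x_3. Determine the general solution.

Coefficient matrix A = [[20, 72, 0], [-6, -22, 0], [-7, -28, 3]].
det(A - λI) = 0 gives eigenvalues λ = 2, -4, 3.
For λ=2: eigenvector (4,-1,0).
For λ=-4: eigenvector (3,-1,-1).
For λ=3: eigenvector (0,0,1).
General solution: c_1e^(2t)(4,-1,0) + c_2e^(-4t)(3,-1,-1) + c_3e^(3t)(0,0,1).

x_1(t) = 4c_1e^(2t) + 3c_2e^(-4t), x_2(t) = -c_1e^(2t) - c_2e^(-4t), x_3(t) = -c_2e^(-4t) + c_3e^(3t)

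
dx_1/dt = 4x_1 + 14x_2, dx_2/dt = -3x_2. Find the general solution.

x_1(t) = -K_1e^(4t) + 2K_2e^(-3t), x_2(t) = -K_2e^(-3t)

Coefficient matrix A = [[4, 14], [0, -3]].
Characteristic polynomial det(A - λI) = λ^2 - λ - 12 = 0.
Eigenvalues λ = 4, -3.
For λ=4: (A-λI) row 1 is [0, 14], so an eigenvector is (-1, 0).
For λ=-3: (A-λI) row 1 is [7, 14], so an eigenvector is (2, -1).
General solution: K_1e^(4t)(-1,0) + K_2e^(-3t)(2,-1).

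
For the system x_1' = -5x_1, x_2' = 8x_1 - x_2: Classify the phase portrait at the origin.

A = [[-5,0],[8,-1]]; det(A-λI) = λ^2 + 6λ + 5.
λ = -1, -5: both negative.

stable node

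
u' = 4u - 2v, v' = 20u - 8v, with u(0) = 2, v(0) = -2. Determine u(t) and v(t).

u(t) = 8e^(-2t)sin(2t) + 2e^(-2t)cos(2t), v(t) = 26e^(-2t)sin(2t) - 2e^(-2t)cos(2t)

Coefficient matrix A = [[4, -2], [20, -8]].
Characteristic polynomial det(A - λI) = λ^2 + 4λ + 8 = 0.
Eigenvalues λ = -2 ± 2i (complex conjugate pair).
For λ=-2+2i: an eigenvector is (-1,-3) - i(0,-1) = (-1, -3 + i).
A real fundamental pair from Re and Im of e^((-2+2i)t)v: X_1 = e^(-2t)(cos(2t)·(-1,-3) + sin(2t)·(0,-1)), X_2 = e^(-2t)(sin(2t)·(-1,-3) - cos(2t)·(0,-1)).
General solution: C_1X_1 + C_2X_2.
Applying u(0)=2, v(0)=-2 gives C_1=-2, C_2=-8.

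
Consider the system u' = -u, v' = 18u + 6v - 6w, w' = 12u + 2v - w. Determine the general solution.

Coefficient matrix A = [[-1, 0, 0], [18, 6, -6], [12, 2, -1]].
det(A - λI) = 0 gives eigenvalues λ = -1, 3, 2.
For λ=-1: eigenvector (1,-6,-4).
For λ=3: eigenvector (0,2,1).
For λ=2: eigenvector (0,-3,-2).
General solution: K_1e^(-t)(1,-6,-4) + K_2e^(3t)(0,2,1) + K_3e^(2t)(0,-3,-2).

u(t) = K_1e^(-t), v(t) = -6K_1e^(-t) + 2K_2e^(3t) - 3K_3e^(2t), w(t) = -4K_1e^(-t) + K_2e^(3t) - 2K_3e^(2t)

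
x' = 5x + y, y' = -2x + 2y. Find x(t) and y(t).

Coefficient matrix A = [[5, 1], [-2, 2]].
Characteristic polynomial det(A - λI) = λ^2 - 7λ + 12 = 0.
Eigenvalues λ = 3, 4.
For λ=3: (A-λI) row 1 is [2, 1], so an eigenvector is (1, -2).
For λ=4: (A-λI) row 1 is [1, 1], so an eigenvector is (1, -1).
General solution: K_1e^(3t)(1,-2) + K_2e^(4t)(1,-1).

x(t) = K_1e^(3t) + K_2e^(4t), y(t) = -2K_1e^(3t) - K_2e^(4t)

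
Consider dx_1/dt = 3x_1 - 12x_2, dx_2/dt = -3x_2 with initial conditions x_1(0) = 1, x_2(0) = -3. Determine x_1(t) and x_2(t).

x_1(t) = 7e^(3t) - 6e^(-3t), x_2(t) = -3e^(-3t)

Coefficient matrix A = [[3, -12], [0, -3]].
Characteristic polynomial det(A - λI) = λ^2 - 9 = 0.
Eigenvalues λ = 3, -3.
For λ=3: (A-λI) row 1 is [0, -12], so an eigenvector is (-1, 0).
For λ=-3: (A-λI) row 1 is [6, -12], so an eigenvector is (2, 1).
General solution: K_1e^(3t)(-1,0) + K_2e^(-3t)(2,1).
Applying x_1(0)=1, x_2(0)=-3 gives K_1=-7, K_2=-3.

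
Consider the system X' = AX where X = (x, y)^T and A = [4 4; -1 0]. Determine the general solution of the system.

x(t) = 2K_1e^(2t) + 2K_2te^(2t) + 3K_2e^(2t), y(t) = -K_1e^(2t) - K_2te^(2t) - K_2e^(2t)

Coefficient matrix A = [[4, 4], [-1, 0]].
Characteristic polynomial det(A - λI) = λ^2 - 4λ + 4 = 0.
Single eigenvalue λ = 2 with algebraic multiplicity 2.
Eigenvector v = (2,-1); generalized eigenvector w with (A-λI)w=v is (3,-1).
General solution: e^(2t)[K_1·v + K_2·(t·v + w)].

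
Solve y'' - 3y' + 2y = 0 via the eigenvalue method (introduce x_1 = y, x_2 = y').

y(t) = K_1e^(t) + K_2e^(2t)

Let x_1 = y, x_2 = y'. Then x_1' = x_2 and x_2' = -2x_1 + 3x_2.
A = [[0,1],[-2,3]]; det(A-λI) = λ^2 - 3λ + 2.
Eigenvalues λ = 1, 2 with eigenvectors (1,1), (1,2).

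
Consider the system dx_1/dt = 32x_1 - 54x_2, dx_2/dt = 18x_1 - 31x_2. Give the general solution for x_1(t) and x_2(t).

x_1(t) = -3C_1e^(-4t) - 2C_2e^(5t), x_2(t) = -2C_1e^(-4t) - C_2e^(5t)

Coefficient matrix A = [[32, -54], [18, -31]].
Characteristic polynomial det(A - λI) = λ^2 - λ - 20 = 0.
Eigenvalues λ = -4, 5.
For λ=-4: (A-λI) row 1 is [36, -54], so an eigenvector is (-3, -2).
For λ=5: (A-λI) row 1 is [27, -54], so an eigenvector is (-2, -1).
General solution: C_1e^(-4t)(-3,-2) + C_2e^(5t)(-2,-1).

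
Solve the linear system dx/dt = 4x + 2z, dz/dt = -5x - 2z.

x(t) = c_1e^(t)sin(t) + c_1e^(t)cos(t) + c_2e^(t)sin(t) - c_2e^(t)cos(t), z(t) = -2c_1e^(t)sin(t) - c_1e^(t)cos(t) - c_2e^(t)sin(t) + 2c_2e^(t)cos(t)

Coefficient matrix A = [[4, 2], [-5, -2]].
Characteristic polynomial det(A - λI) = λ^2 - 2λ + 2 = 0.
Eigenvalues λ = 1 ± i (complex conjugate pair).
For λ=1+i: an eigenvector is (1,-1) - i(1,-2) = (1 - i, -1 + 2i).
A real fundamental pair from Re and Im of e^((1+i)t)v: X_1 = e^(t)(cos(t)·(1,-1) + sin(t)·(1,-2)), X_2 = e^(t)(sin(t)·(1,-1) - cos(t)·(1,-2)).
General solution: c_1X_1 + c_2X_2.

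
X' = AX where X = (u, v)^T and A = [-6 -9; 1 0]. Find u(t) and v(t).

Coefficient matrix A = [[-6, -9], [1, 0]].
Characteristic polynomial det(A - λI) = λ^2 + 6λ + 9 = 0.
Single eigenvalue λ = -3 with algebraic multiplicity 2.
Eigenvector v = (-3,1); generalized eigenvector w with (A-λI)w=v is (1,0).
General solution: e^(-3t)[c_1·v + c_2·(t·v + w)].

u(t) = -3c_1e^(-3t) - 3c_2te^(-3t) + c_2e^(-3t), v(t) = c_1e^(-3t) + c_2te^(-3t)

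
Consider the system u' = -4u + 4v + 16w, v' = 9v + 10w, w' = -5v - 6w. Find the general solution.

u(t) = c_1e^(-4t) + 4c_2e^(-t) + c_3e^(4t), v(t) = -c_2e^(-t) - 2c_3e^(4t), w(t) = c_2e^(-t) + c_3e^(4t)

Coefficient matrix A = [[-4, 4, 16], [0, 9, 10], [0, -5, -6]].
det(A - λI) = 0 gives eigenvalues λ = -4, -1, 4.
For λ=-4: eigenvector (1,0,0).
For λ=-1: eigenvector (4,-1,1).
For λ=4: eigenvector (1,-2,1).
General solution: c_1e^(-4t)(1,0,0) + c_2e^(-t)(4,-1,1) + c_3e^(4t)(1,-2,1).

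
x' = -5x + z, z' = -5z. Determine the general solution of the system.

Coefficient matrix A = [[-5, 1], [0, -5]].
Characteristic polynomial det(A - λI) = λ^2 + 10λ + 25 = 0.
Single eigenvalue λ = -5 with algebraic multiplicity 2.
Eigenvector v = (-1,0); generalized eigenvector w with (A-λI)w=v is (3,-1).
General solution: e^(-5t)[C_1·v + C_2·(t·v + w)].

x(t) = -C_1e^(-5t) - C_2te^(-5t) + 3C_2e^(-5t), z(t) = -C_2e^(-5t)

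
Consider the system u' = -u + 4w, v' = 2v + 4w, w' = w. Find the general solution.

Coefficient matrix A = [[-1, 0, 4], [0, 2, 4], [0, 0, 1]].
det(A - λI) = 0 gives eigenvalues λ = 1, 2, -1.
For λ=1: eigenvector (2,-4,1).
For λ=2: eigenvector (0,1,0).
For λ=-1: eigenvector (1,0,0).
General solution: C_1e^(t)(2,-4,1) + C_2e^(2t)(0,1,0) + C_3e^(-t)(1,0,0).

u(t) = 2C_1e^(t) + C_3e^(-t), v(t) = -4C_1e^(t) + C_2e^(2t), w(t) = C_1e^(t)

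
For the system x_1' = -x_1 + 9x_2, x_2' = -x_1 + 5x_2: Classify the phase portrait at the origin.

unstable improper node

A = [[-1,9],[-1,5]]; det(A-λI) = λ^2 - 4λ + 4.
repeated λ = 2 with a single eigenvector.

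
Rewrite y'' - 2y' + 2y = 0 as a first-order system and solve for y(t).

Let x_1 = y, x_2 = y'. Then x_1' = x_2 and x_2' = -2x_1 + 2x_2.
A = [[0,1],[-2,2]]; det(A-λI) = λ^2 - 2λ + 2.
Eigenvalues λ = 1 ± i.

y(t) = C_1e^(t)cos(t) + C_2e^(t)sin(t)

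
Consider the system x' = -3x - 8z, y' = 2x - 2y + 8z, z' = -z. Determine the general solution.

Coefficient matrix A = [[-3, 0, -8], [2, -2, 8], [0, 0, -1]].
det(A - λI) = 0 gives eigenvalues λ = -3, -2, -1.
For λ=-3: eigenvector (1,-2,0).
For λ=-2: eigenvector (0,1,0).
For λ=-1: eigenvector (-4,0,1).
General solution: c_1e^(-3t)(1,-2,0) + c_2e^(-2t)(0,1,0) + c_3e^(-t)(-4,0,1).

x(t) = c_1e^(-3t) - 4c_3e^(-t), y(t) = -2c_1e^(-3t) + c_2e^(-2t), z(t) = c_3e^(-t)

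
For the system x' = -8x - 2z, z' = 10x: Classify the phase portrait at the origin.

stable spiral

A = [[-8,-2],[10,0]]; det(A-λI) = λ^2 + 8λ + 20.
λ = -4 ± 2i: negative real part.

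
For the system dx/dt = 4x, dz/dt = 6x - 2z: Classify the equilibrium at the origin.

A = [[4,0],[6,-2]]; det(A-λI) = λ^2 - 2λ - 8.
λ = 4, -2: opposite signs.

saddle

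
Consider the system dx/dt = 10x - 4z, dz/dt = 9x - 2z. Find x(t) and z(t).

Coefficient matrix A = [[10, -4], [9, -2]].
Characteristic polynomial det(A - λI) = λ^2 - 8λ + 16 = 0.
Single eigenvalue λ = 4 with algebraic multiplicity 2.
Eigenvector v = (-2,-3); generalized eigenvector w with (A-λI)w=v is (1,2).
General solution: e^(4t)[K_1·v + K_2·(t·v + w)].

x(t) = -2K_1e^(4t) - 2K_2te^(4t) + K_2e^(4t), z(t) = -3K_1e^(4t) - 3K_2te^(4t) + 2K_2e^(4t)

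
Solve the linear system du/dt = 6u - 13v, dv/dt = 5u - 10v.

Coefficient matrix A = [[6, -13], [5, -10]].
Characteristic polynomial det(A - λI) = λ^2 + 4λ + 5 = 0.
Eigenvalues λ = -2 ± i (complex conjugate pair).
For λ=-2+i: an eigenvector is (3,2) - i(-2,-1) = (3 + 2i, 2 + i).
A real fundamental pair from Re and Im of e^((-2+i)t)v: X_1 = e^(-2t)(cos(t)·(3,2) + sin(t)·(-2,-1)), X_2 = e^(-2t)(sin(t)·(3,2) - cos(t)·(-2,-1)).
General solution: c_1X_1 + c_2X_2.

u(t) = -2c_1e^(-2t)sin(t) + 3c_1e^(-2t)cos(t) + 3c_2e^(-2t)sin(t) + 2c_2e^(-2t)cos(t), v(t) = -c_1e^(-2t)sin(t) + 2c_1e^(-2t)cos(t) + 2c_2e^(-2t)sin(t) + c_2e^(-2t)cos(t)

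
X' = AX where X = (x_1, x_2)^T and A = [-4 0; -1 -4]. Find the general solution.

x_1(t) = C_2e^(-4t), x_2(t) = -C_1e^(-4t) - C_2te^(-4t) - 2C_2e^(-4t)

Coefficient matrix A = [[-4, 0], [-1, -4]].
Characteristic polynomial det(A - λI) = λ^2 + 8λ + 16 = 0.
Single eigenvalue λ = -4 with algebraic multiplicity 2.
Eigenvector v = (0,-1); generalized eigenvector w with (A-λI)w=v is (1,-2).
General solution: e^(-4t)[C_1·v + C_2·(t·v + w)].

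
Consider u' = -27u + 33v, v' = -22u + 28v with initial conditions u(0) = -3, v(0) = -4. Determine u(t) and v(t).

u(t) = -6e^(6t) + 3e^(-5t), v(t) = -6e^(6t) + 2e^(-5t)

Coefficient matrix A = [[-27, 33], [-22, 28]].
Characteristic polynomial det(A - λI) = λ^2 - λ - 30 = 0.
Eigenvalues λ = 6, -5.
For λ=6: (A-λI) row 1 is [-33, 33], so an eigenvector is (-1, -1).
For λ=-5: (A-λI) row 1 is [-22, 33], so an eigenvector is (-3, -2).
General solution: K_1e^(6t)(-1,-1) + K_2e^(-5t)(-3,-2).
Applying u(0)=-3, v(0)=-4 gives K_1=6, K_2=-1.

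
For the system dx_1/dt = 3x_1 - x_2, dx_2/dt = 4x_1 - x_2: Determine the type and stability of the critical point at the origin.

A = [[3,-1],[4,-1]]; det(A-λI) = λ^2 - 2λ + 1.
repeated λ = 1 with a single eigenvector.

unstable improper node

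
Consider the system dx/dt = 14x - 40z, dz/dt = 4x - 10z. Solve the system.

x(t) = -C_1e^(2t)sin(4t) + 3C_1e^(2t)cos(4t) + 3C_2e^(2t)sin(4t) + C_2e^(2t)cos(4t), z(t) = C_1e^(2t)cos(4t) + C_2e^(2t)sin(4t)

Coefficient matrix A = [[14, -40], [4, -10]].
Characteristic polynomial det(A - λI) = λ^2 - 4λ + 20 = 0.
Eigenvalues λ = 2 ± 4i (complex conjugate pair).
For λ=2+4i: an eigenvector is (3,1) - i(-1,0) = (3 + i, 1).
A real fundamental pair from Re and Im of e^((2+4i)t)v: X_1 = e^(2t)(cos(4t)·(3,1) + sin(4t)·(-1,0)), X_2 = e^(2t)(sin(4t)·(3,1) - cos(4t)·(-1,0)).
General solution: C_1X_1 + C_2X_2.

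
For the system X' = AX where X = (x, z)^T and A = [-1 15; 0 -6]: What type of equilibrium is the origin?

A = [[-1,15],[0,-6]]; det(A-λI) = λ^2 + 7λ + 6.
λ = -6, -1: both negative.

stable node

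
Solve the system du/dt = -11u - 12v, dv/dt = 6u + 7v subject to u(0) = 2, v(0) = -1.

Coefficient matrix A = [[-11, -12], [6, 7]].
Characteristic polynomial det(A - λI) = λ^2 + 4λ - 5 = 0.
Eigenvalues λ = -5, 1.
For λ=-5: (A-λI) row 1 is [-6, -12], so an eigenvector is (2, -1).
For λ=1: (A-λI) row 1 is [-12, -12], so an eigenvector is (1, -1).
General solution: K_1e^(-5t)(2,-1) + K_2e^(t)(1,-1).
Applying u(0)=2, v(0)=-1 gives K_1=1, K_2=0.

u(t) = 2e^(-5t), v(t) = -e^(-5t)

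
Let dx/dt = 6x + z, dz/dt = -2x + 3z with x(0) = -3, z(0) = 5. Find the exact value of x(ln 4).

-1536

A = [[6,1],[-2,3]]; eigenvalues λ = 5, 4.
Eigenvectors: (-1,1) for λ=5, (-1,2) for λ=4.
From the initial condition, c_1 = 1, c_2 = 2.
x(ln 4) = (1)(4^5)(-1) + (2)(4^4)(-1) = -1536.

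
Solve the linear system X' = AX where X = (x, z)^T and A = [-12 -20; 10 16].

x(t) = -C_1e^(2t)sin(2t) + 3C_1e^(2t)cos(2t) + 3C_2e^(2t)sin(2t) + C_2e^(2t)cos(2t), z(t) = C_1e^(2t)sin(2t) - 2C_1e^(2t)cos(2t) - 2C_2e^(2t)sin(2t) - C_2e^(2t)cos(2t)

Coefficient matrix A = [[-12, -20], [10, 16]].
Characteristic polynomial det(A - λI) = λ^2 - 4λ + 8 = 0.
Eigenvalues λ = 2 ± 2i (complex conjugate pair).
For λ=2+2i: an eigenvector is (3,-2) - i(-1,1) = (3 + i, -2 - i).
A real fundamental pair from Re and Im of e^((2+2i)t)v: X_1 = e^(2t)(cos(2t)·(3,-2) + sin(2t)·(-1,1)), X_2 = e^(2t)(sin(2t)·(3,-2) - cos(2t)·(-1,1)).
General solution: C_1X_1 + C_2X_2.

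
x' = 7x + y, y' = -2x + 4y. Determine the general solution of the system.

x(t) = K_1e^(6t) - K_2e^(5t), y(t) = -K_1e^(6t) + 2K_2e^(5t)

Coefficient matrix A = [[7, 1], [-2, 4]].
Characteristic polynomial det(A - λI) = λ^2 - 11λ + 30 = 0.
Eigenvalues λ = 6, 5.
For λ=6: (A-λI) row 1 is [1, 1], so an eigenvector is (1, -1).
For λ=5: (A-λI) row 1 is [2, 1], so an eigenvector is (-1, 2).
General solution: K_1e^(6t)(1,-1) + K_2e^(5t)(-1,2).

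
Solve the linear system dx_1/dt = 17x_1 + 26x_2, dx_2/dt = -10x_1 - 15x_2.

x_1(t) = 2C_1e^(t)sin(2t) - 3C_1e^(t)cos(2t) - 3C_2e^(t)sin(2t) - 2C_2e^(t)cos(2t), x_2(t) = -C_1e^(t)sin(2t) + 2C_1e^(t)cos(2t) + 2C_2e^(t)sin(2t) + C_2e^(t)cos(2t)

Coefficient matrix A = [[17, 26], [-10, -15]].
Characteristic polynomial det(A - λI) = λ^2 - 2λ + 5 = 0.
Eigenvalues λ = 1 ± 2i (complex conjugate pair).
For λ=1+2i: an eigenvector is (-3,2) - i(2,-1) = (-3 - 2i, 2 + i).
A real fundamental pair from Re and Im of e^((1+2i)t)v: X_1 = e^(t)(cos(2t)·(-3,2) + sin(2t)·(2,-1)), X_2 = e^(t)(sin(2t)·(-3,2) - cos(2t)·(2,-1)).
General solution: C_1X_1 + C_2X_2.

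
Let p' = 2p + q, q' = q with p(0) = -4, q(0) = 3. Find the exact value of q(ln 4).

12

A = [[2,1],[0,1]]; eigenvalues λ = 1, 2.
Eigenvectors: (1,-1) for λ=1, (-1,0) for λ=2.
From the initial condition, c_1 = -3, c_2 = 1.
q(ln 4) = (-3)(4^1)(-1) + (1)(4^2)(0) = 12.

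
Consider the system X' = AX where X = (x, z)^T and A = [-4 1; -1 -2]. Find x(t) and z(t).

Coefficient matrix A = [[-4, 1], [-1, -2]].
Characteristic polynomial det(A - λI) = λ^2 + 6λ + 9 = 0.
Single eigenvalue λ = -3 with algebraic multiplicity 2.
Eigenvector v = (-1,-1); generalized eigenvector w with (A-λI)w=v is (3,2).
General solution: e^(-3t)[C_1·v + C_2·(t·v + w)].

x(t) = -C_1e^(-3t) - C_2te^(-3t) + 3C_2e^(-3t), z(t) = -C_1e^(-3t) - C_2te^(-3t) + 2C_2e^(-3t)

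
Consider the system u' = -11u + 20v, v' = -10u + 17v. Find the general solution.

Coefficient matrix A = [[-11, 20], [-10, 17]].
Characteristic polynomial det(A - λI) = λ^2 - 6λ + 13 = 0.
Eigenvalues λ = 3 ± 2i (complex conjugate pair).
For λ=3+2i: an eigenvector is (-1,-1) - i(-3,-2) = (-1 + 3i, -1 + 2i).
A real fundamental pair from Re and Im of e^((3+2i)t)v: X_1 = e^(3t)(cos(2t)·(-1,-1) + sin(2t)·(-3,-2)), X_2 = e^(3t)(sin(2t)·(-1,-1) - cos(2t)·(-3,-2)).
General solution: c_1X_1 + c_2X_2.

u(t) = -3c_1e^(3t)sin(2t) - c_1e^(3t)cos(2t) - c_2e^(3t)sin(2t) + 3c_2e^(3t)cos(2t), v(t) = -2c_1e^(3t)sin(2t) - c_1e^(3t)cos(2t) - c_2e^(3t)sin(2t) + 2c_2e^(3t)cos(2t)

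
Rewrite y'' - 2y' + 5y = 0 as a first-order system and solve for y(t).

y(t) = c_1e^(t)cos(2t) + c_2e^(t)sin(2t)

Let x_1 = y, x_2 = y'. Then x_1' = x_2 and x_2' = -5x_1 + 2x_2.
A = [[0,1],[-5,2]]; det(A-λI) = λ^2 - 2λ + 5.
Eigenvalues λ = 1 ± 2i.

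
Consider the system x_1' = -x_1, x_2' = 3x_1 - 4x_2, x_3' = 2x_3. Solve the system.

Coefficient matrix A = [[-1, 0, 0], [3, -4, 0], [0, 0, 2]].
det(A - λI) = 0 gives eigenvalues λ = -1, -4, 2.
For λ=-1: eigenvector (1,1,0).
For λ=-4: eigenvector (0,1,0).
For λ=2: eigenvector (0,0,1).
General solution: c_1e^(-t)(1,1,0) + c_2e^(-4t)(0,1,0) + c_3e^(2t)(0,0,1).

x_1(t) = c_1e^(-t), x_2(t) = c_1e^(-t) + c_2e^(-4t), x_3(t) = c_3e^(2t)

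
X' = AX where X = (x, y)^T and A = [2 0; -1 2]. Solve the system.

x(t) = -C_2e^(2t), y(t) = C_1e^(2t) + C_2te^(2t) + 3C_2e^(2t)

Coefficient matrix A = [[2, 0], [-1, 2]].
Characteristic polynomial det(A - λI) = λ^2 - 4λ + 4 = 0.
Single eigenvalue λ = 2 with algebraic multiplicity 2.
Eigenvector v = (0,1); generalized eigenvector w with (A-λI)w=v is (-1,3).
General solution: e^(2t)[C_1·v + C_2·(t·v + w)].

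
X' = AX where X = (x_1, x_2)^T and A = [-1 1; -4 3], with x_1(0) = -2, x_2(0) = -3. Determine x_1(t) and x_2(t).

x_1(t) = te^(t) - 2e^(t), x_2(t) = 2te^(t) - 3e^(t)

Coefficient matrix A = [[-1, 1], [-4, 3]].
Characteristic polynomial det(A - λI) = λ^2 - 2λ + 1 = 0.
Single eigenvalue λ = 1 with algebraic multiplicity 2.
Eigenvector v = (-1,-2); generalized eigenvector w with (A-λI)w=v is (1,1).
General solution: e^(t)[K_1·v + K_2·(t·v + w)].
Applying x_1(0)=-2, x_2(0)=-3 gives K_1=1, K_2=-1.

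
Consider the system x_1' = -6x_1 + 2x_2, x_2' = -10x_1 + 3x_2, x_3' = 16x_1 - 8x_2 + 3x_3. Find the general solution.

Coefficient matrix A = [[-6, 2, 0], [-10, 3, 0], [16, -8, 3]].
det(A - λI) = 0 gives eigenvalues λ = -2, -1, 3.
For λ=-2: eigenvector (1,2,0).
For λ=-1: eigenvector (2,5,2).
For λ=3: eigenvector (0,0,1).
General solution: c_1e^(-2t)(1,2,0) + c_2e^(-t)(2,5,2) + c_3e^(3t)(0,0,1).

x_1(t) = c_1e^(-2t) + 2c_2e^(-t), x_2(t) = 2c_1e^(-2t) + 5c_2e^(-t), x_3(t) = 2c_2e^(-t) + c_3e^(3t)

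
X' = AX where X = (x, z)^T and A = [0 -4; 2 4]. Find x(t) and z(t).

x(t) = c_1e^(2t)sin(2t) + c_1e^(2t)cos(2t) + c_2e^(2t)sin(2t) - c_2e^(2t)cos(2t), z(t) = -c_1e^(2t)cos(2t) - c_2e^(2t)sin(2t)

Coefficient matrix A = [[0, -4], [2, 4]].
Characteristic polynomial det(A - λI) = λ^2 - 4λ + 8 = 0.
Eigenvalues λ = 2 ± 2i (complex conjugate pair).
For λ=2+2i: an eigenvector is (1,-1) - i(1,0) = (1 - i, -1).
A real fundamental pair from Re and Im of e^((2+2i)t)v: X_1 = e^(2t)(cos(2t)·(1,-1) + sin(2t)·(1,0)), X_2 = e^(2t)(sin(2t)·(1,-1) - cos(2t)·(1,0)).
General solution: c_1X_1 + c_2X_2.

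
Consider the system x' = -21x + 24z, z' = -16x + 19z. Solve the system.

Coefficient matrix A = [[-21, 24], [-16, 19]].
Characteristic polynomial det(A - λI) = λ^2 + 2λ - 15 = 0.
Eigenvalues λ = 3, -5.
For λ=3: (A-λI) row 1 is [-24, 24], so an eigenvector is (1, 1).
For λ=-5: (A-λI) row 1 is [-16, 24], so an eigenvector is (3, 2).
General solution: K_1e^(3t)(1,1) + K_2e^(-5t)(3,2).

x(t) = K_1e^(3t) + 3K_2e^(-5t), z(t) = K_1e^(3t) + 2K_2e^(-5t)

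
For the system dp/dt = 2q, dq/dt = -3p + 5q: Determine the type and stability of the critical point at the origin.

A = [[0,2],[-3,5]]; det(A-λI) = λ^2 - 5λ + 6.
λ = 2, 3: both positive.

unstable node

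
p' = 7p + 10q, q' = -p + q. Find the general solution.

p(t) = C_1e^(4t)sin(t) - 3C_1e^(4t)cos(t) - 3C_2e^(4t)sin(t) - C_2e^(4t)cos(t), q(t) = C_1e^(4t)cos(t) + C_2e^(4t)sin(t)

Coefficient matrix A = [[7, 10], [-1, 1]].
Characteristic polynomial det(A - λI) = λ^2 - 8λ + 17 = 0.
Eigenvalues λ = 4 ± i (complex conjugate pair).
For λ=4+i: an eigenvector is (-3,1) - i(1,0) = (-3 - i, 1).
A real fundamental pair from Re and Im of e^((4+i)t)v: X_1 = e^(4t)(cos(t)·(-3,1) + sin(t)·(1,0)), X_2 = e^(4t)(sin(t)·(-3,1) - cos(t)·(1,0)).
General solution: C_1X_1 + C_2X_2.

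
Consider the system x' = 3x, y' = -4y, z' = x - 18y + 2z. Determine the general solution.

Coefficient matrix A = [[3, 0, 0], [0, -4, 0], [1, -18, 2]].
det(A - λI) = 0 gives eigenvalues λ = 3, -4, 2.
For λ=3: eigenvector (1,0,1).
For λ=-4: eigenvector (0,1,3).
For λ=2: eigenvector (0,0,1).
General solution: C_1e^(3t)(1,0,1) + C_2e^(-4t)(0,1,3) + C_3e^(2t)(0,0,1).

x(t) = C_1e^(3t), y(t) = C_2e^(-4t), z(t) = C_1e^(3t) + 3C_2e^(-4t) + C_3e^(2t)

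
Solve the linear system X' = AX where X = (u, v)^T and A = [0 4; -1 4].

u(t) = 2c_1e^(2t) + 2c_2te^(2t) + 3c_2e^(2t), v(t) = c_1e^(2t) + c_2te^(2t) + 2c_2e^(2t)

Coefficient matrix A = [[0, 4], [-1, 4]].
Characteristic polynomial det(A - λI) = λ^2 - 4λ + 4 = 0.
Single eigenvalue λ = 2 with algebraic multiplicity 2.
Eigenvector v = (2,1); generalized eigenvector w with (A-λI)w=v is (3,2).
General solution: e^(2t)[c_1·v + c_2·(t·v + w)].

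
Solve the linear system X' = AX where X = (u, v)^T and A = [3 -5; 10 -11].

u(t) = -2c_1e^(-4t)sin(t) - c_1e^(-4t)cos(t) - c_2e^(-4t)sin(t) + 2c_2e^(-4t)cos(t), v(t) = -3c_1e^(-4t)sin(t) - c_1e^(-4t)cos(t) - c_2e^(-4t)sin(t) + 3c_2e^(-4t)cos(t)

Coefficient matrix A = [[3, -5], [10, -11]].
Characteristic polynomial det(A - λI) = λ^2 + 8λ + 17 = 0.
Eigenvalues λ = -4 ± i (complex conjugate pair).
For λ=-4+i: an eigenvector is (-1,-1) - i(-2,-3) = (-1 + 2i, -1 + 3i).
A real fundamental pair from Re and Im of e^((-4+i)t)v: X_1 = e^(-4t)(cos(t)·(-1,-1) + sin(t)·(-2,-3)), X_2 = e^(-4t)(sin(t)·(-1,-1) - cos(t)·(-2,-3)).
General solution: c_1X_1 + c_2X_2.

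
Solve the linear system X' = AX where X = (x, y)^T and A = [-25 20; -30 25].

x(t) = -C_1e^(-5t) - 2C_2e^(5t), y(t) = -C_1e^(-5t) - 3C_2e^(5t)

Coefficient matrix A = [[-25, 20], [-30, 25]].
Characteristic polynomial det(A - λI) = λ^2 - 25 = 0.
Eigenvalues λ = -5, 5.
For λ=-5: (A-λI) row 1 is [-20, 20], so an eigenvector is (-1, -1).
For λ=5: (A-λI) row 1 is [-30, 20], so an eigenvector is (-2, -3).
General solution: C_1e^(-5t)(-1,-1) + C_2e^(5t)(-2,-3).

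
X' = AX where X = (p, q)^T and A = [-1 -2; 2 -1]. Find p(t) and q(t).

p(t) = K_1e^(-t)sin(2t) - K_2e^(-t)cos(2t), q(t) = -K_1e^(-t)cos(2t) - K_2e^(-t)sin(2t)

Coefficient matrix A = [[-1, -2], [2, -1]].
Characteristic polynomial det(A - λI) = λ^2 + 2λ + 5 = 0.
Eigenvalues λ = -1 ± 2i (complex conjugate pair).
For λ=-1+2i: an eigenvector is (0,-1) - i(1,0) = (0 - i, -1).
A real fundamental pair from Re and Im of e^((-1+2i)t)v: X_1 = e^(-t)(cos(2t)·(0,-1) + sin(2t)·(1,0)), X_2 = e^(-t)(sin(2t)·(0,-1) - cos(2t)·(1,0)).
General solution: K_1X_1 + K_2X_2.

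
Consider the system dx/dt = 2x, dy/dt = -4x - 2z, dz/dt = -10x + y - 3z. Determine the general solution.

x(t) = c_3e^(2t), y(t) = -2c_1e^(-t) + c_2e^(-2t), z(t) = -c_1e^(-t) + c_2e^(-2t) - 2c_3e^(2t)

Coefficient matrix A = [[2, 0, 0], [-4, 0, -2], [-10, 1, -3]].
det(A - λI) = 0 gives eigenvalues λ = -1, -2, 2.
For λ=-1: eigenvector (0,-2,-1).
For λ=-2: eigenvector (0,1,1).
For λ=2: eigenvector (1,0,-2).
General solution: c_1e^(-t)(0,-2,-1) + c_2e^(-2t)(0,1,1) + c_3e^(2t)(1,0,-2).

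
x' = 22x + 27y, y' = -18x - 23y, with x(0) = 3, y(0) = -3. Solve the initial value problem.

Coefficient matrix A = [[22, 27], [-18, -23]].
Characteristic polynomial det(A - λI) = λ^2 + λ - 20 = 0.
Eigenvalues λ = -5, 4.
For λ=-5: (A-λI) row 1 is [27, 27], so an eigenvector is (1, -1).
For λ=4: (A-λI) row 1 is [18, 27], so an eigenvector is (-3, 2).
General solution: C_1e^(-5t)(1,-1) + C_2e^(4t)(-3,2).
Applying x(0)=3, y(0)=-3 gives C_1=3, C_2=0.

x(t) = 3e^(-5t), y(t) = -3e^(-5t)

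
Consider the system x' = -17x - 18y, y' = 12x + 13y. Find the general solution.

Coefficient matrix A = [[-17, -18], [12, 13]].
Characteristic polynomial det(A - λI) = λ^2 + 4λ - 5 = 0.
Eigenvalues λ = -5, 1.
For λ=-5: (A-λI) row 1 is [-12, -18], so an eigenvector is (3, -2).
For λ=1: (A-λI) row 1 is [-18, -18], so an eigenvector is (-1, 1).
General solution: c_1e^(-5t)(3,-2) + c_2e^(t)(-1,1).

x(t) = 3c_1e^(-5t) - c_2e^(t), y(t) = -2c_1e^(-5t) + c_2e^(t)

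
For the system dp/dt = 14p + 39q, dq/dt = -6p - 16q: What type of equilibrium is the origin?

A = [[14,39],[-6,-16]]; det(A-λI) = λ^2 + 2λ + 10.
λ = -1 ± 3i: negative real part.

stable spiral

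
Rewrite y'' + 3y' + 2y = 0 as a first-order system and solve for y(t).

Let x_1 = y, x_2 = y'. Then x_1' = x_2 and x_2' = -2x_1 - 3x_2.
A = [[0,1],[-2,-3]]; det(A-λI) = λ^2 + 3λ + 2.
Eigenvalues λ = -1, -2 with eigenvectors (1,-1), (1,-2).

y(t) = C_1e^(-t) + C_2e^(-2t)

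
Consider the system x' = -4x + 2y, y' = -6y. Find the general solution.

Coefficient matrix A = [[-4, 2], [0, -6]].
Characteristic polynomial det(A - λI) = λ^2 + 10λ + 24 = 0.
Eigenvalues λ = -6, -4.
For λ=-6: (A-λI) row 1 is [2, 2], so an eigenvector is (-1, 1).
For λ=-4: (A-λI) row 1 is [0, 2], so an eigenvector is (1, 0).
General solution: C_1e^(-6t)(-1,1) + C_2e^(-4t)(1,0).

x(t) = -C_1e^(-6t) + C_2e^(-4t), y(t) = C_1e^(-6t)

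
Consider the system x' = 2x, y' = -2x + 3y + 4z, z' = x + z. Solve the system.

x(t) = C_1e^(2t), y(t) = -2C_1e^(2t) - 2C_2e^(t) - C_3e^(3t), z(t) = C_1e^(2t) + C_2e^(t)

Coefficient matrix A = [[2, 0, 0], [-2, 3, 4], [1, 0, 1]].
det(A - λI) = 0 gives eigenvalues λ = 2, 1, 3.
For λ=2: eigenvector (1,-2,1).
For λ=1: eigenvector (0,-2,1).
For λ=3: eigenvector (0,-1,0).
General solution: C_1e^(2t)(1,-2,1) + C_2e^(t)(0,-2,1) + C_3e^(3t)(0,-1,0).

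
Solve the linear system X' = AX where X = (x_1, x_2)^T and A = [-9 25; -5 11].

Coefficient matrix A = [[-9, 25], [-5, 11]].
Characteristic polynomial det(A - λI) = λ^2 - 2λ + 26 = 0.
Eigenvalues λ = 1 ± 5i (complex conjugate pair).
For λ=1+5i: an eigenvector is (2,1) - i(1,0) = (2 - i, 1).
A real fundamental pair from Re and Im of e^((1+5i)t)v: X_1 = e^(t)(cos(5t)·(2,1) + sin(5t)·(1,0)), X_2 = e^(t)(sin(5t)·(2,1) - cos(5t)·(1,0)).
General solution: C_1X_1 + C_2X_2.

x_1(t) = C_1e^(t)sin(5t) + 2C_1e^(t)cos(5t) + 2C_2e^(t)sin(5t) - C_2e^(t)cos(5t), x_2(t) = C_1e^(t)cos(5t) + C_2e^(t)sin(5t)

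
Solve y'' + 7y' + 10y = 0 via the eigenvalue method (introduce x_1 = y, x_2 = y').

Let x_1 = y, x_2 = y'. Then x_1' = x_2 and x_2' = -10x_1 - 7x_2.
A = [[0,1],[-10,-7]]; det(A-λI) = λ^2 + 7λ + 10.
Eigenvalues λ = -2, -5 with eigenvectors (1,-2), (1,-5).

y(t) = C_1e^(-2t) + C_2e^(-5t)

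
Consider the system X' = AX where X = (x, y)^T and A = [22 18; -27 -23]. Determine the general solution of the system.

x(t) = -C_1e^(4t) + 2C_2e^(-5t), y(t) = C_1e^(4t) - 3C_2e^(-5t)

Coefficient matrix A = [[22, 18], [-27, -23]].
Characteristic polynomial det(A - λI) = λ^2 + λ - 20 = 0.
Eigenvalues λ = 4, -5.
For λ=4: (A-λI) row 1 is [18, 18], so an eigenvector is (-1, 1).
For λ=-5: (A-λI) row 1 is [27, 18], so an eigenvector is (2, -3).
General solution: C_1e^(4t)(-1,1) + C_2e^(-5t)(2,-3).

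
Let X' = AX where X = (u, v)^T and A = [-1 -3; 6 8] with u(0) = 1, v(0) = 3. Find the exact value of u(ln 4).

-4016

A = [[-1,-3],[6,8]]; eigenvalues λ = 5, 2.
Eigenvectors: (-1,2) for λ=5, (-1,1) for λ=2.
From the initial condition, c_1 = 4, c_2 = -5.
u(ln 4) = (4)(4^5)(-1) + (-5)(4^2)(-1) = -4016.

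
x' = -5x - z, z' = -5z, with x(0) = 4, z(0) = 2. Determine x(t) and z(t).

x(t) = -2te^(-5t) + 4e^(-5t), z(t) = 2e^(-5t)

Coefficient matrix A = [[-5, -1], [0, -5]].
Characteristic polynomial det(A - λI) = λ^2 + 10λ + 25 = 0.
Single eigenvalue λ = -5 with algebraic multiplicity 2.
Eigenvector v = (-1,0); generalized eigenvector w with (A-λI)w=v is (-1,1).
General solution: e^(-5t)[c_1·v + c_2·(t·v + w)].
Applying x(0)=4, z(0)=2 gives c_1=-6, c_2=2.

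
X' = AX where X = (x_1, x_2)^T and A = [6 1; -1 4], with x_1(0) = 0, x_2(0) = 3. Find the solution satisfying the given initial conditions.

x_1(t) = 3te^(5t), x_2(t) = -3te^(5t) + 3e^(5t)

Coefficient matrix A = [[6, 1], [-1, 4]].
Characteristic polynomial det(A - λI) = λ^2 - 10λ + 25 = 0.
Single eigenvalue λ = 5 with algebraic multiplicity 2.
Eigenvector v = (1,-1); generalized eigenvector w with (A-λI)w=v is (2,-1).
General solution: e^(5t)[K_1·v + K_2·(t·v + w)].
Applying x_1(0)=0, x_2(0)=3 gives K_1=-6, K_2=3.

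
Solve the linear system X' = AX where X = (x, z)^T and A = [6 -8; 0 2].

x(t) = -K_1e^(6t) - 2K_2e^(2t), z(t) = -K_2e^(2t)

Coefficient matrix A = [[6, -8], [0, 2]].
Characteristic polynomial det(A - λI) = λ^2 - 8λ + 12 = 0.
Eigenvalues λ = 6, 2.
For λ=6: (A-λI) row 1 is [0, -8], so an eigenvector is (-1, 0).
For λ=2: (A-λI) row 1 is [4, -8], so an eigenvector is (-2, -1).
General solution: K_1e^(6t)(-1,0) + K_2e^(2t)(-2,-1).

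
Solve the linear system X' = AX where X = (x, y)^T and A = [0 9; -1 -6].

Coefficient matrix A = [[0, 9], [-1, -6]].
Characteristic polynomial det(A - λI) = λ^2 + 6λ + 9 = 0.
Single eigenvalue λ = -3 with algebraic multiplicity 2.
Eigenvector v = (-3,1); generalized eigenvector w with (A-λI)w=v is (-1,0).
General solution: e^(-3t)[K_1·v + K_2·(t·v + w)].

x(t) = -3K_1e^(-3t) - 3K_2te^(-3t) - K_2e^(-3t), y(t) = K_1e^(-3t) + K_2te^(-3t)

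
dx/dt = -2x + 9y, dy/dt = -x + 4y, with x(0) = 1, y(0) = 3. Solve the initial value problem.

x(t) = 24te^(t) + e^(t), y(t) = 8te^(t) + 3e^(t)

Coefficient matrix A = [[-2, 9], [-1, 4]].
Characteristic polynomial det(A - λI) = λ^2 - 2λ + 1 = 0.
Single eigenvalue λ = 1 with algebraic multiplicity 2.
Eigenvector v = (-3,-1); generalized eigenvector w with (A-λI)w=v is (1,0).
General solution: e^(t)[C_1·v + C_2·(t·v + w)].
Applying x(0)=1, y(0)=3 gives C_1=-3, C_2=-8.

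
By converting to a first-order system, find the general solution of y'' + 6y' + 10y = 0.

Let x_1 = y, x_2 = y'. Then x_1' = x_2 and x_2' = -10x_1 - 6x_2.
A = [[0,1],[-10,-6]]; det(A-λI) = λ^2 + 6λ + 10.
Eigenvalues λ = -3 ± i.

y(t) = C_1e^(-3t)cos(t) + C_2e^(-3t)sin(t)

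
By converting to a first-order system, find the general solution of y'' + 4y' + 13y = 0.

y(t) = C_1e^(-2t)cos(3t) + C_2e^(-2t)sin(3t)

Let x_1 = y, x_2 = y'. Then x_1' = x_2 and x_2' = -13x_1 - 4x_2.
A = [[0,1],[-13,-4]]; det(A-λI) = λ^2 + 4λ + 13.
Eigenvalues λ = -2 ± 3i.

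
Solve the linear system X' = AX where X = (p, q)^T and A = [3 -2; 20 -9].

Coefficient matrix A = [[3, -2], [20, -9]].
Characteristic polynomial det(A - λI) = λ^2 + 6λ + 13 = 0.
Eigenvalues λ = -3 ± 2i (complex conjugate pair).
For λ=-3+2i: an eigenvector is (0,-1) - i(1,3) = (0 - i, -1 - 3i).
A real fundamental pair from Re and Im of e^((-3+2i)t)v: X_1 = e^(-3t)(cos(2t)·(0,-1) + sin(2t)·(1,3)), X_2 = e^(-3t)(sin(2t)·(0,-1) - cos(2t)·(1,3)).
General solution: C_1X_1 + C_2X_2.

p(t) = C_1e^(-3t)sin(2t) - C_2e^(-3t)cos(2t), q(t) = 3C_1e^(-3t)sin(2t) - C_1e^(-3t)cos(2t) - C_2e^(-3t)sin(2t) - 3C_2e^(-3t)cos(2t)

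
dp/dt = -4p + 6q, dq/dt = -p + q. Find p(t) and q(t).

Coefficient matrix A = [[-4, 6], [-1, 1]].
Characteristic polynomial det(A - λI) = λ^2 + 3λ + 2 = 0.
Eigenvalues λ = -1, -2.
For λ=-1: (A-λI) row 1 is [-3, 6], so an eigenvector is (2, 1).
For λ=-2: (A-λI) row 1 is [-2, 6], so an eigenvector is (3, 1).
General solution: c_1e^(-t)(2,1) + c_2e^(-2t)(3,1).

p(t) = 2c_1e^(-t) + 3c_2e^(-2t), q(t) = c_1e^(-t) + c_2e^(-2t)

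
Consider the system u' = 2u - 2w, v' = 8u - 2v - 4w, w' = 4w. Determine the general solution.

u(t) = K_1e^(4t) + K_3e^(2t), v(t) = 2K_1e^(4t) + K_2e^(-2t) + 2K_3e^(2t), w(t) = -K_1e^(4t)

Coefficient matrix A = [[2, 0, -2], [8, -2, -4], [0, 0, 4]].
det(A - λI) = 0 gives eigenvalues λ = 4, -2, 2.
For λ=4: eigenvector (1,2,-1).
For λ=-2: eigenvector (0,1,0).
For λ=2: eigenvector (1,2,0).
General solution: K_1e^(4t)(1,2,-1) + K_2e^(-2t)(0,1,0) + K_3e^(2t)(1,2,0).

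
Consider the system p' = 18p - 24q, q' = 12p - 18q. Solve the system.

Coefficient matrix A = [[18, -24], [12, -18]].
Characteristic polynomial det(A - λI) = λ^2 - 36 = 0.
Eigenvalues λ = -6, 6.
For λ=-6: (A-λI) row 1 is [24, -24], so an eigenvector is (-1, -1).
For λ=6: (A-λI) row 1 is [12, -24], so an eigenvector is (-2, -1).
General solution: C_1e^(-6t)(-1,-1) + C_2e^(6t)(-2,-1).

p(t) = -C_1e^(-6t) - 2C_2e^(6t), q(t) = -C_1e^(-6t) - C_2e^(6t)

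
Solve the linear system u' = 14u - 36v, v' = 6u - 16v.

Coefficient matrix A = [[14, -36], [6, -16]].
Characteristic polynomial det(A - λI) = λ^2 + 2λ - 8 = 0.
Eigenvalues λ = -4, 2.
For λ=-4: (A-λI) row 1 is [18, -36], so an eigenvector is (2, 1).
For λ=2: (A-λI) row 1 is [12, -36], so an eigenvector is (3, 1).
General solution: c_1e^(-4t)(2,1) + c_2e^(2t)(3,1).

u(t) = 2c_1e^(-4t) + 3c_2e^(2t), v(t) = c_1e^(-4t) + c_2e^(2t)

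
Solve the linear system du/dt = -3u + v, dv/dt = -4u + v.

Coefficient matrix A = [[-3, 1], [-4, 1]].
Characteristic polynomial det(A - λI) = λ^2 + 2λ + 1 = 0.
Single eigenvalue λ = -1 with algebraic multiplicity 2.
Eigenvector v = (1,2); generalized eigenvector w with (A-λI)w=v is (1,3).
General solution: e^(-t)[c_1·v + c_2·(t·v + w)].

u(t) = c_1e^(-t) + c_2te^(-t) + c_2e^(-t), v(t) = 2c_1e^(-t) + 2c_2te^(-t) + 3c_2e^(-t)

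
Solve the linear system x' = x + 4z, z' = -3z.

Coefficient matrix A = [[1, 4], [0, -3]].
Characteristic polynomial det(A - λI) = λ^2 + 2λ - 3 = 0.
Eigenvalues λ = 1, -3.
For λ=1: (A-λI) row 1 is [0, 4], so an eigenvector is (1, 0).
For λ=-3: (A-λI) row 1 is [4, 4], so an eigenvector is (1, -1).
General solution: C_1e^(t)(1,0) + C_2e^(-3t)(1,-1).

x(t) = C_1e^(t) + C_2e^(-3t), z(t) = -C_2e^(-3t)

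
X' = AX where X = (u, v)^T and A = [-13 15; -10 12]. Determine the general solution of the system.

u(t) = 3C_1e^(-3t) - C_2e^(2t), v(t) = 2C_1e^(-3t) - C_2e^(2t)

Coefficient matrix A = [[-13, 15], [-10, 12]].
Characteristic polynomial det(A - λI) = λ^2 + λ - 6 = 0.
Eigenvalues λ = -3, 2.
For λ=-3: (A-λI) row 1 is [-10, 15], so an eigenvector is (3, 2).
For λ=2: (A-λI) row 1 is [-15, 15], so an eigenvector is (-1, -1).
General solution: C_1e^(-3t)(3,2) + C_2e^(2t)(-1,-1).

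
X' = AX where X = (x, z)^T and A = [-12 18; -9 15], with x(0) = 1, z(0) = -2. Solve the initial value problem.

x(t) = -5e^(6t) + 6e^(-3t), z(t) = -5e^(6t) + 3e^(-3t)

Coefficient matrix A = [[-12, 18], [-9, 15]].
Characteristic polynomial det(A - λI) = λ^2 - 3λ - 18 = 0.
Eigenvalues λ = 6, -3.
For λ=6: (A-λI) row 1 is [-18, 18], so an eigenvector is (-1, -1).
For λ=-3: (A-λI) row 1 is [-9, 18], so an eigenvector is (2, 1).
General solution: K_1e^(6t)(-1,-1) + K_2e^(-3t)(2,1).
Applying x(0)=1, z(0)=-2 gives K_1=5, K_2=3.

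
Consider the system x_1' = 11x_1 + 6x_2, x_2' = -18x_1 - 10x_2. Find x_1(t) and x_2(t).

Coefficient matrix A = [[11, 6], [-18, -10]].
Characteristic polynomial det(A - λI) = λ^2 - λ - 2 = 0.
Eigenvalues λ = -1, 2.
For λ=-1: (A-λI) row 1 is [12, 6], so an eigenvector is (-1, 2).
For λ=2: (A-λI) row 1 is [9, 6], so an eigenvector is (2, -3).
General solution: C_1e^(-t)(-1,2) + C_2e^(2t)(2,-3).

x_1(t) = -C_1e^(-t) + 2C_2e^(2t), x_2(t) = 2C_1e^(-t) - 3C_2e^(2t)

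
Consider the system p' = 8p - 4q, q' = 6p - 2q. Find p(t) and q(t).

p(t) = -2C_1e^(2t) + C_2e^(4t), q(t) = -3C_1e^(2t) + C_2e^(4t)

Coefficient matrix A = [[8, -4], [6, -2]].
Characteristic polynomial det(A - λI) = λ^2 - 6λ + 8 = 0.
Eigenvalues λ = 2, 4.
For λ=2: (A-λI) row 1 is [6, -4], so an eigenvector is (-2, -3).
For λ=4: (A-λI) row 1 is [4, -4], so an eigenvector is (1, 1).
General solution: C_1e^(2t)(-2,-3) + C_2e^(4t)(1,1).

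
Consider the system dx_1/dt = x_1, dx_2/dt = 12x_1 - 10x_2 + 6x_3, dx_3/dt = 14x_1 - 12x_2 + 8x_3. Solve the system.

x_1(t) = K_1e^(t), x_2(t) = K_2e^(-4t) - K_3e^(2t), x_3(t) = -2K_1e^(t) + K_2e^(-4t) - 2K_3e^(2t)

Coefficient matrix A = [[1, 0, 0], [12, -10, 6], [14, -12, 8]].
det(A - λI) = 0 gives eigenvalues λ = 1, -4, 2.
For λ=1: eigenvector (1,0,-2).
For λ=-4: eigenvector (0,1,1).
For λ=2: eigenvector (0,-1,-2).
General solution: K_1e^(t)(1,0,-2) + K_2e^(-4t)(0,1,1) + K_3e^(2t)(0,-1,-2).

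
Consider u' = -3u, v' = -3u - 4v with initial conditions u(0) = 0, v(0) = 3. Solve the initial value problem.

u(t) = 0, v(t) = 3e^(-4t)

Coefficient matrix A = [[-3, 0], [-3, -4]].
Characteristic polynomial det(A - λI) = λ^2 + 7λ + 12 = 0.
Eigenvalues λ = -3, -4.
For λ=-3: (A-λI) row 2 is [-3, -1], so an eigenvector is (-1, 3).
For λ=-4: (A-λI) row 1 is [1, 0], so an eigenvector is (0, 1).
General solution: C_1e^(-3t)(-1,3) + C_2e^(-4t)(0,1).
Applying u(0)=0, v(0)=3 gives C_1=0, C_2=3.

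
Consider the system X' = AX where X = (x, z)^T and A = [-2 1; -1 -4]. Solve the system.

Coefficient matrix A = [[-2, 1], [-1, -4]].
Characteristic polynomial det(A - λI) = λ^2 + 6λ + 9 = 0.
Single eigenvalue λ = -3 with algebraic multiplicity 2.
Eigenvector v = (1,-1); generalized eigenvector w with (A-λI)w=v is (1,0).
General solution: e^(-3t)[c_1·v + c_2·(t·v + w)].

x(t) = c_1e^(-3t) + c_2te^(-3t) + c_2e^(-3t), z(t) = -c_1e^(-3t) - c_2te^(-3t)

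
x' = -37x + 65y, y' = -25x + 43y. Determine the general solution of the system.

x(t) = -2c_1e^(3t)sin(5t) - 3c_1e^(3t)cos(5t) - 3c_2e^(3t)sin(5t) + 2c_2e^(3t)cos(5t), y(t) = -c_1e^(3t)sin(5t) - 2c_1e^(3t)cos(5t) - 2c_2e^(3t)sin(5t) + c_2e^(3t)cos(5t)

Coefficient matrix A = [[-37, 65], [-25, 43]].
Characteristic polynomial det(A - λI) = λ^2 - 6λ + 34 = 0.
Eigenvalues λ = 3 ± 5i (complex conjugate pair).
For λ=3+5i: an eigenvector is (-3,-2) - i(-2,-1) = (-3 + 2i, -2 + i).
A real fundamental pair from Re and Im of e^((3+5i)t)v: X_1 = e^(3t)(cos(5t)·(-3,-2) + sin(5t)·(-2,-1)), X_2 = e^(3t)(sin(5t)·(-3,-2) - cos(5t)·(-2,-1)).
General solution: c_1X_1 + c_2X_2.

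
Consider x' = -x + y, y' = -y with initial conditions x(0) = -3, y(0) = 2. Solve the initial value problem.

Coefficient matrix A = [[-1, 1], [0, -1]].
Characteristic polynomial det(A - λI) = λ^2 + 2λ + 1 = 0.
Single eigenvalue λ = -1 with algebraic multiplicity 2.
Eigenvector v = (-1,0); generalized eigenvector w with (A-λI)w=v is (-2,-1).
General solution: e^(-t)[C_1·v + C_2·(t·v + w)].
Applying x(0)=-3, y(0)=2 gives C_1=7, C_2=-2.

x(t) = 2te^(-t) - 3e^(-t), y(t) = 2e^(-t)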